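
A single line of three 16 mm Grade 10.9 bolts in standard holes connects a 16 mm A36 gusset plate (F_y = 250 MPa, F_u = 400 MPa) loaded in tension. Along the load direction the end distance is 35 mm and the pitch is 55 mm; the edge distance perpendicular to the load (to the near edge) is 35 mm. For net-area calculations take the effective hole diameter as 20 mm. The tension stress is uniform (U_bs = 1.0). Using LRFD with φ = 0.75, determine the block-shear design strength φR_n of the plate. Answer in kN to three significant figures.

Shear plane L_v = 35 + 2·55 = 145 mm; A_gv = 145 × 16 = 2320 mm².
A_nv = (145 − 2.5·20) × 16 = 1520 mm².
A_nt = (35 − 0.5·20) × 16 = 400 mm².
0.6 F_u A_nv = 364.8 kN; 0.6 F_y A_gv = 348 kN → shear yielding governs the shear term.
R_n = 348 + 1.0 × 400 × 400 / 1000 = 508 kN.
Design strength φR_n = 0.75 × 508 = 381 kN.

381 kN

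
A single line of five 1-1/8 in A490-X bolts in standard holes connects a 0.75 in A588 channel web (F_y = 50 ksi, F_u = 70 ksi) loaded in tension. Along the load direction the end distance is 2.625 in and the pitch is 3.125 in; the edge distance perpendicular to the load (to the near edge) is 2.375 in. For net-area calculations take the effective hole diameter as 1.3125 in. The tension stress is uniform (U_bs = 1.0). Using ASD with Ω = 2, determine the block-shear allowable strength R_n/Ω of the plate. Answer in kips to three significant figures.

Shear plane L_v = 2.625 + 4·3.125 = 15.12 in; A_gv = 15.12 × 0.75 = 11.34 in².
A_nv = (15.12 − 4.5·1.3125) × 0.75 = 6.914 in².
A_nt = (2.375 − 0.5·1.3125) × 0.75 = 1.289 in².
0.6 F_u A_nv = 290.4 kips; 0.6 F_y A_gv = 340.3 kips → shear rupture governs the shear term.
R_n = 290.4 + 1.0 × 70 × 1.289 = 380.6 kips.
Allowable strength R_n/Ω = 380.6 / 2 = 190 kips.

190 kips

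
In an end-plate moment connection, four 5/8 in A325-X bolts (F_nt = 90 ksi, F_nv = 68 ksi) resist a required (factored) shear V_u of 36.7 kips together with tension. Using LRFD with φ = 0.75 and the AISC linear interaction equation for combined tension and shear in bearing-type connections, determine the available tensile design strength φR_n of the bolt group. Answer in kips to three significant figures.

A_b = π·0.625²/4 = 0.3068 in²; f_rv = 36.7 / (4 × 0.3068) = 29.91 ksi.
F'_nt = 1.3 F_nt − (F_nt / φF_nv) f_rv = 1.3·90 − (90/(0.75·68))·29.91 = 64.22 ksi, capped at F_nt → F'_nt = 64.22 ksi.
R_n = F'_nt · A_b · n = 64.22 × 0.3068 × 4 = 78.82 kips.
Design strength φR_n = 0.75 × 78.82 = 59.1 kips.

59.1 kips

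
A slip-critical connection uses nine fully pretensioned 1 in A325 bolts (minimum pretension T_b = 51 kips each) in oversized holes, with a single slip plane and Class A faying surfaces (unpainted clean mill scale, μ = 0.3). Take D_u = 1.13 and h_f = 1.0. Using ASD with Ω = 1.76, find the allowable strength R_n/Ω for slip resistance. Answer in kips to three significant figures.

88.4 kips

R_n = μ · D_u · h_f · T_b · n_s · n_b = 0.3 × 1.13 × 1.0 × 51 × 1 × 9 = 155.6 kips.
Allowable strength R_n/Ω = 155.6 / 1.76 = 88.4 kips.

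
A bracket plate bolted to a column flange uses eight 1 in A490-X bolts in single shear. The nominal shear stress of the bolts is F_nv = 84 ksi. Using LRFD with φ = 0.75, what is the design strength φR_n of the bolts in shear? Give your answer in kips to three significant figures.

A_b = π × 1² / 4 = 0.7854 in².
R_n = F_nv · A_b · n · n_s = 84 × 0.7854 × 8 × 1 = 527.8 kips.
Design strength φR_n = 0.75 × 527.8 = 396 kips.

396 kips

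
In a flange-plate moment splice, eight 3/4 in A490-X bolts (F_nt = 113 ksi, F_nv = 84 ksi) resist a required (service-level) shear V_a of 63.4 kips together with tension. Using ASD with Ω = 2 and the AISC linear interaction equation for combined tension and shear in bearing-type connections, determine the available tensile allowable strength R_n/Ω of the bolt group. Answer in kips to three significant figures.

174 kips

A_b = π·0.75²/4 = 0.4418 in²; f_rv = 63.4 / (8 × 0.4418) = 17.94 ksi.
F'_nt = 1.3 F_nt − (Ω F_nt / F_nv) f_rv = 1.3·113 − (2·113/84)·17.94 = 98.64 ksi, capped at F_nt → F'_nt = 98.64 ksi.
R_n = F'_nt · A_b · n = 98.64 × 0.4418 × 8 = 348.6 kips.
Allowable strength R_n/Ω = 348.6 / 2 = 174 kips.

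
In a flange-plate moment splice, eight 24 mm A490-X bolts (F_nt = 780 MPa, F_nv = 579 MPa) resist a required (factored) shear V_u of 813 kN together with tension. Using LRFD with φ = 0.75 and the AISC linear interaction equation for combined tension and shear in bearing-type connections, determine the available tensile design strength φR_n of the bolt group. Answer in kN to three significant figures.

A_b = π·24²/4 = 452.4 mm²; f_rv = 813 × 1000 / (8 × 452.4) = 224.6 MPa.
F'_nt = 1.3 F_nt − (F_nt / φF_nv) f_rv = 1.3·780 − (780/(0.75·579))·224.6 = 610.5 MPa, capped at F_nt → F'_nt = 610.5 MPa.
R_n = F'_nt · A_b · n = 610.5 × 452.4 × 8 / 1000 = 2209 kN.
Design strength φR_n = 0.75 × 2209 = 1660 kN.

1660 kN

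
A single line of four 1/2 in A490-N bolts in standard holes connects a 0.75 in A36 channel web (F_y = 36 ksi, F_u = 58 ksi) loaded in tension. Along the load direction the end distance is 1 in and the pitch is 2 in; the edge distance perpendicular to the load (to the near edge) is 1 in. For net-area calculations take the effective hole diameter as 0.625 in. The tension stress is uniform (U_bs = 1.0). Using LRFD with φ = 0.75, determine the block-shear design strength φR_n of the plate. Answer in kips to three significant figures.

107 kips

Shear plane L_v = 1 + 3·2 = 7 in; A_gv = 7 × 0.75 = 5.25 in².
A_nv = (7 − 3.5·0.625) × 0.75 = 3.609 in².
A_nt = (1 − 0.5·0.625) × 0.75 = 0.5156 in².
0.6 F_u A_nv = 125.6 kips; 0.6 F_y A_gv = 113.4 kips → shear yielding governs the shear term.
R_n = 113.4 + 1.0 × 58 × 0.5156 = 143.3 kips.
Design strength φR_n = 0.75 × 143.3 = 107 kips.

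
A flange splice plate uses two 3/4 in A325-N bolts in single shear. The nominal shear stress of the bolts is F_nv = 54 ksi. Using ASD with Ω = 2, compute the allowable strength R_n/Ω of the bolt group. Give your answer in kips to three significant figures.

23.9 kips

A_b = π × 0.75² / 4 = 0.4418 in².
R_n = F_nv · A_b · n · n_s = 54 × 0.4418 × 2 × 1 = 47.71 kips.
Allowable strength R_n/Ω = 47.71 / 2 = 23.9 kips.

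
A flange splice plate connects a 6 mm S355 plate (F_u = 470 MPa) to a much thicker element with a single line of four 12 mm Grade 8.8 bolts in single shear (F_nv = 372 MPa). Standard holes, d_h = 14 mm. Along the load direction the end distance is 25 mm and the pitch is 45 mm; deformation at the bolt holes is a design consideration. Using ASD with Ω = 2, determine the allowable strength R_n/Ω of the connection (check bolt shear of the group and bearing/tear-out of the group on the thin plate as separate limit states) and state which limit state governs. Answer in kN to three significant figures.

84.1 kN (bolt shear governs)

Bolt shear: A_b = π·12²/4 = 113.1 mm²; R_n = 372 × 113.1 × 4 × 1 / 1000 = 168.3 kN → 168.3 / 2 = 84.1 kN.
Bearing (1.2 l_c t F_u ≤ 2.4 d t F_u): upper limit = 2.4·12·6·470 / 1000 = 81.22 kN.
  Edge l_c = 25 − 14/2 = 18 → r_n = 60.91 kN; interior l_c = 45 − 14 = 31 → r_n = 81.22 kN.
  R_n,bearing = 1·60.91 + 3·81.22 = 304.6 kN → 304.6 / 2 = 152 kN.
Bolt shear governs: 84.1 kN.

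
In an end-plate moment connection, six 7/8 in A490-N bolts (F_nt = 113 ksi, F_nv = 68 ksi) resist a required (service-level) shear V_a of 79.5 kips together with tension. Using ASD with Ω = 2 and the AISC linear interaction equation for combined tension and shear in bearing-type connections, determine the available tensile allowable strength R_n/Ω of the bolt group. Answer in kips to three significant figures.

133 kips

A_b = π·0.875²/4 = 0.6013 in²; f_rv = 79.5 / (6 × 0.6013) = 22.03 ksi.
F'_nt = 1.3 F_nt − (Ω F_nt / F_nv) f_rv = 1.3·113 − (2·113/68)·22.03 = 73.67 ksi, capped at F_nt → F'_nt = 73.67 ksi.
R_n = F'_nt · A_b · n = 73.67 × 0.6013 × 6 = 265.8 kips.
Allowable strength R_n/Ω = 265.8 / 2 = 133 kips.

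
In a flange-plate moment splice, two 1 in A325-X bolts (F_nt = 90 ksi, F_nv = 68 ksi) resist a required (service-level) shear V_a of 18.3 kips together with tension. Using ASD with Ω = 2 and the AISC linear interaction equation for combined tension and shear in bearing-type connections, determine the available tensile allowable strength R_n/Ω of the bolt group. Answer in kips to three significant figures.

A_b = π·1²/4 = 0.7854 in²; f_rv = 18.3 / (2 × 0.7854) = 11.65 ksi.
F'_nt = 1.3 F_nt − (Ω F_nt / F_nv) f_rv = 1.3·90 − (2·90/68)·11.65 = 86.16 ksi, capped at F_nt → F'_nt = 86.16 ksi.
R_n = F'_nt · A_b · n = 86.16 × 0.7854 × 2 = 135.3 kips.
Allowable strength R_n/Ω = 135.3 / 2 = 67.7 kips.

67.7 kips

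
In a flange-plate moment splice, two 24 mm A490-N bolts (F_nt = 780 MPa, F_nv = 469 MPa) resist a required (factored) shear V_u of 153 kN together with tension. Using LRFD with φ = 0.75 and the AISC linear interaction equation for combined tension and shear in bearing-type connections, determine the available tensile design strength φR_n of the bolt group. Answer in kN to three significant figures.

A_b = π·24²/4 = 452.4 mm²; f_rv = 153 × 1000 / (2 × 452.4) = 169.1 MPa.
F'_nt = 1.3 F_nt − (F_nt / φF_nv) f_rv = 1.3·780 − (780/(0.75·469))·169.1 = 639 MPa, capped at F_nt → F'_nt = 639 MPa.
R_n = F'_nt · A_b · n = 639 × 452.4 × 2 / 1000 = 578.2 kN.
Design strength φR_n = 0.75 × 578.2 = 434 kN.

434 kN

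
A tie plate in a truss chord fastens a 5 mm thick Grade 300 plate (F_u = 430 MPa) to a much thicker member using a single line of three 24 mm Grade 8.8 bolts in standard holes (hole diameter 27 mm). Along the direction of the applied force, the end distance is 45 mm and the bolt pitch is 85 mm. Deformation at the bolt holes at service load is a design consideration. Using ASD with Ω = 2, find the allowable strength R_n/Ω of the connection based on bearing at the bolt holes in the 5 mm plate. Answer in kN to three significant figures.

Per bolt r_n = 1.2 l_c t F_u ≤ 2.4 d t F_u; upper limit = 2.4 × 24 × 5 × 430 / 1000 = 123.8 kN.
Edge bolt: l_c = 45 − 27/2 = 31.5 mm → 1.2 × 31.5 × 5 × 430 / 1000 = 81.27 → r_n = 81.27 kN.
Interior bolts: l_c = 85 − 27 = 58 mm → 1.2 × 58 × 5 × 430 / 1000 = 149.6 → r_n = 123.8 kN.
R_n = 1 × 81.27 + 2 × 123.8 = 328.9 kN.
Allowable strength R_n/Ω = 328.9 / 2 = 164 kN.

164 kN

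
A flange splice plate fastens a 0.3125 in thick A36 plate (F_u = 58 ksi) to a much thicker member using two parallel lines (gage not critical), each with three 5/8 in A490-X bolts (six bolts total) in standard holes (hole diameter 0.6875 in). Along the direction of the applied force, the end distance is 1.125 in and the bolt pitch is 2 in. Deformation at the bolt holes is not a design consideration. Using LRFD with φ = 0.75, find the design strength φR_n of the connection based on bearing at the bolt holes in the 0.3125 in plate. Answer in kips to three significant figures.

134 kips

Per bolt r_n = 1.5 l_c t F_u ≤ 3.0 d t F_u; upper limit = 3.0 × 0.625 × 0.3125 × 58 = 33.98 kips.
Edge bolt: l_c = 1.125 − 0.6875/2 = 0.7812 in → 1.5 × 0.7812 × 0.3125 × 58 = 21.24 → r_n = 21.24 kips.
Interior bolts: l_c = 2 − 0.6875 = 1.312 in → 1.5 × 1.312 × 0.3125 × 58 = 35.68 → r_n = 33.98 kips.
R_n = 2 × 21.24 + 4 × 33.98 = 178.4 kips.
Design strength φR_n = 0.75 × 178.4 = 134 kips.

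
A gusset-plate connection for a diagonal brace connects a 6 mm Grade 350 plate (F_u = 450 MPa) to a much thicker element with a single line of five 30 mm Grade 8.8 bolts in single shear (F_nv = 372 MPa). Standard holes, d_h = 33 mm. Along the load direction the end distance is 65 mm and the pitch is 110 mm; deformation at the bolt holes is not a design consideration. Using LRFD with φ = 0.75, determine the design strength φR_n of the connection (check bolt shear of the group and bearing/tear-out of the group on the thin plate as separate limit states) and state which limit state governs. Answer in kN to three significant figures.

Bolt shear: A_b = π·30²/4 = 706.9 mm²; R_n = 372 × 706.9 × 5 × 1 / 1000 = 1315 kN → 0.75 × 1315 = 986 kN.
Bearing (1.5 l_c t F_u ≤ 3.0 d t F_u): upper limit = 3.0·30·6·450 / 1000 = 243 kN.
  Edge l_c = 65 − 33/2 = 48.5 → r_n = 196.4 kN; interior l_c = 110 − 33 = 77 → r_n = 243 kN.
  R_n,bearing = 1·196.4 + 4·243 = 1168 kN → 0.75 × 1168 = 876 kN.
Bearing governs: 876 kN.

876 kN (bearing governs)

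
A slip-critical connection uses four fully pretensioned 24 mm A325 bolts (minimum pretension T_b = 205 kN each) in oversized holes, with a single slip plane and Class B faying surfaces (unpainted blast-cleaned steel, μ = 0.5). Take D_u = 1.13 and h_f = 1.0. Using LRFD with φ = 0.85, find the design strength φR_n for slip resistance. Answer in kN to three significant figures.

394 kN

R_n = μ · D_u · h_f · T_b · n_s · n_b = 0.5 × 1.13 × 1.0 × 205 × 1 × 4 = 463.3 kN.
Design strength φR_n = 0.85 × 463.3 = 394 kN.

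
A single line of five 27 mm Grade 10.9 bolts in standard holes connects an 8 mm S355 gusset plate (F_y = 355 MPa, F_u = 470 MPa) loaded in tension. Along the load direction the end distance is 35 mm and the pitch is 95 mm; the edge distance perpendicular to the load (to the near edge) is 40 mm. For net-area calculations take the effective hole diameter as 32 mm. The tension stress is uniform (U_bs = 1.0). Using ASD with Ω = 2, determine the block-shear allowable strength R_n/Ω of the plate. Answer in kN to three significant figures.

Shear plane L_v = 35 + 4·95 = 415 mm; A_gv = 415 × 8 = 3320 mm².
A_nv = (415 − 4.5·32) × 8 = 2168 mm².
A_nt = (40 − 0.5·32) × 8 = 192 mm².
0.6 F_u A_nv = 611.4 kN; 0.6 F_y A_gv = 707.2 kN → shear rupture governs the shear term.
R_n = 611.4 + 1.0 × 470 × 192 / 1000 = 701.6 kN.
Allowable strength R_n/Ω = 701.6 / 2 = 351 kN.

351 kN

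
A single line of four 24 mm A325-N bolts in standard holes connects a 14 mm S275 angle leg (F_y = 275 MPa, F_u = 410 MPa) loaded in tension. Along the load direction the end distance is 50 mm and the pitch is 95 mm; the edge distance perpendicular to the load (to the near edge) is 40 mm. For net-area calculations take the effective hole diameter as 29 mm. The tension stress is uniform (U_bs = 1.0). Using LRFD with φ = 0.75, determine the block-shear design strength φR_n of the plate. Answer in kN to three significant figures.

690 kN

Shear plane L_v = 50 + 3·95 = 335 mm; A_gv = 335 × 14 = 4690 mm².
A_nv = (335 − 3.5·29) × 14 = 3269 mm².
A_nt = (40 − 0.5·29) × 14 = 357 mm².
0.6 F_u A_nv = 804.2 kN; 0.6 F_y A_gv = 773.9 kN → shear yielding governs the shear term.
R_n = 773.9 + 1.0 × 410 × 357 / 1000 = 920.2 kN.
Design strength φR_n = 0.75 × 920.2 = 690 kN.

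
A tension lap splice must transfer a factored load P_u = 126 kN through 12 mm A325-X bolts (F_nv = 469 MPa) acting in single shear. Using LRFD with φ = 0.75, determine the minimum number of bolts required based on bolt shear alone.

A_b = π·12²/4 = 113.1 mm².
Per-bolt design strength φR_n = 0.75 × 469 × 113.1 × 1 / 1000 = 39.78 kN.
n ≥ 126 / 39.78 = 3.167 → use 4 bolts.

4 bolts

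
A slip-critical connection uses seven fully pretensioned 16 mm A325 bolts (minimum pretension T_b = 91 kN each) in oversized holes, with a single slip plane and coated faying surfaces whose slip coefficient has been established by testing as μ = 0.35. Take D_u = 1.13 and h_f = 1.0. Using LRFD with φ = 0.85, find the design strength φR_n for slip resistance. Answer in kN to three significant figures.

R_n = μ · D_u · h_f · T_b · n_s · n_b = 0.35 × 1.13 × 1.0 × 91 × 1 × 7 = 251.9 kN.
Design strength φR_n = 0.85 × 251.9 = 214 kN.

214 kN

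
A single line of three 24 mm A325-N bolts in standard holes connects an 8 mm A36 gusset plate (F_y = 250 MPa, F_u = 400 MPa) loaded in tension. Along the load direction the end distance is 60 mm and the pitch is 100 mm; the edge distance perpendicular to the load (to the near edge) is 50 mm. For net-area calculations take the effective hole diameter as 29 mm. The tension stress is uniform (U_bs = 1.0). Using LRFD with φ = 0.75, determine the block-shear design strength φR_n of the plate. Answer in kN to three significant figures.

319 kN

Shear plane L_v = 60 + 2·100 = 260 mm; A_gv = 260 × 8 = 2080 mm².
A_nv = (260 − 2.5·29) × 8 = 1500 mm².
A_nt = (50 − 0.5·29) × 8 = 284 mm².
0.6 F_u A_nv = 360 kN; 0.6 F_y A_gv = 312 kN → shear yielding governs the shear term.
R_n = 312 + 1.0 × 400 × 284 / 1000 = 425.6 kN.
Design strength φR_n = 0.75 × 425.6 = 319 kN.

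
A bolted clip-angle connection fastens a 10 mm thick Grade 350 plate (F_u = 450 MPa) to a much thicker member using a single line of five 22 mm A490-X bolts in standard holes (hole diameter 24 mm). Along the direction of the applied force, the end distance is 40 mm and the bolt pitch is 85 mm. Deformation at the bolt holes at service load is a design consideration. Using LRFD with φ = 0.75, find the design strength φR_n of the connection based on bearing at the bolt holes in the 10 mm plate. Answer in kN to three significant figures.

Per bolt r_n = 1.2 l_c t F_u ≤ 2.4 d t F_u; upper limit = 2.4 × 22 × 10 × 450 / 1000 = 237.6 kN.
Edge bolt: l_c = 40 − 24/2 = 28 mm → 1.2 × 28 × 10 × 450 / 1000 = 151.2 → r_n = 151.2 kN.
Interior bolts: l_c = 85 − 24 = 61 mm → 1.2 × 61 × 10 × 450 / 1000 = 329.4 → r_n = 237.6 kN.
R_n = 1 × 151.2 + 4 × 237.6 = 1102 kN.
Design strength φR_n = 0.75 × 1102 = 826 kN.

826 kN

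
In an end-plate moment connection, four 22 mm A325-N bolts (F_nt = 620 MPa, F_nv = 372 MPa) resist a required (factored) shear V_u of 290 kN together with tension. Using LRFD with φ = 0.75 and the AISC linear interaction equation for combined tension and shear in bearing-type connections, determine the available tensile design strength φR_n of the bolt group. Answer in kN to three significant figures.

436 kN

A_b = π·22²/4 = 380.1 mm²; f_rv = 290 × 1000 / (4 × 380.1) = 190.7 MPa.
F'_nt = 1.3 F_nt − (F_nt / φF_nv) f_rv = 1.3·620 − (620/(0.75·372))·190.7 = 382.2 MPa, capped at F_nt → F'_nt = 382.2 MPa.
R_n = F'_nt · A_b · n = 382.2 × 380.1 × 4 / 1000 = 581.1 kN.
Design strength φR_n = 0.75 × 581.1 = 436 kN.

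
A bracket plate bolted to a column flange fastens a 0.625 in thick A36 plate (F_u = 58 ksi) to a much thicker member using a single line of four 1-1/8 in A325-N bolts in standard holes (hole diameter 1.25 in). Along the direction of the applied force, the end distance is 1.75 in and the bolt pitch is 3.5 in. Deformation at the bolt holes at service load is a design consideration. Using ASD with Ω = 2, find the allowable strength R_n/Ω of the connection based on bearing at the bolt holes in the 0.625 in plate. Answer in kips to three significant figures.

Per bolt r_n = 1.2 l_c t F_u ≤ 2.4 d t F_u; upper limit = 2.4 × 1.125 × 0.625 × 58 = 97.87 kips.
Edge bolt: l_c = 1.75 − 1.25/2 = 1.125 in → 1.2 × 1.125 × 0.625 × 58 = 48.94 → r_n = 48.94 kips.
Interior bolts: l_c = 3.5 − 1.25 = 2.25 in → 1.2 × 2.25 × 0.625 × 58 = 97.87 → r_n = 97.87 kips.
R_n = 1 × 48.94 + 3 × 97.87 = 342.6 kips.
Allowable strength R_n/Ω = 342.6 / 2 = 171 kips.

171 kips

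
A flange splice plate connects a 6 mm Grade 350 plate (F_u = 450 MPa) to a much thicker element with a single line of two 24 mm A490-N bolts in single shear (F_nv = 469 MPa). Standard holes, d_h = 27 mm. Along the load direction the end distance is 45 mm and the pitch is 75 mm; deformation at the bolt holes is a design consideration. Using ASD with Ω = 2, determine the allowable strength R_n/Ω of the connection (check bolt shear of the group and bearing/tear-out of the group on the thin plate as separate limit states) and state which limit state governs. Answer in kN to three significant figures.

Bolt shear: A_b = π·24²/4 = 452.4 mm²; R_n = 469 × 452.4 × 2 × 1 / 1000 = 424.3 kN → 424.3 / 2 = 212 kN.
Bearing (1.2 l_c t F_u ≤ 2.4 d t F_u): upper limit = 2.4·24·6·450 / 1000 = 155.5 kN.
  Edge l_c = 45 − 27/2 = 31.5 → r_n = 102.1 kN; interior l_c = 75 − 27 = 48 → r_n = 155.5 kN.
  R_n,bearing = 1·102.1 + 1·155.5 = 257.6 kN → 257.6 / 2 = 129 kN.
Bearing governs: 129 kN.

129 kN (bearing governs)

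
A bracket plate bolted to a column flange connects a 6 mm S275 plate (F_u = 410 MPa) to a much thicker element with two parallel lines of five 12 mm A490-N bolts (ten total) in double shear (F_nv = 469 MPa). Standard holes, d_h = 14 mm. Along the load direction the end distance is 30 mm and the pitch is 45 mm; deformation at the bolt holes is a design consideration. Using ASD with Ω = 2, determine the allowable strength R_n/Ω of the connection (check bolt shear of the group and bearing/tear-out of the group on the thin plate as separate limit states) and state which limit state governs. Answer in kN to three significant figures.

Bolt shear: A_b = π·12²/4 = 113.1 mm²; R_n = 469 × 113.1 × 10 × 2 / 1000 = 1061 kN → 1061 / 2 = 530 kN.
Bearing (1.2 l_c t F_u ≤ 2.4 d t F_u): upper limit = 2.4·12·6·410 / 1000 = 70.85 kN.
  Edge l_c = 30 − 14/2 = 23 → r_n = 67.9 kN; interior l_c = 45 − 14 = 31 → r_n = 70.85 kN.
  R_n,bearing = 2·67.9 + 8·70.85 = 702.6 kN → 702.6 / 2 = 351 kN.
Bearing governs: 351 kN.

351 kN (bearing governs)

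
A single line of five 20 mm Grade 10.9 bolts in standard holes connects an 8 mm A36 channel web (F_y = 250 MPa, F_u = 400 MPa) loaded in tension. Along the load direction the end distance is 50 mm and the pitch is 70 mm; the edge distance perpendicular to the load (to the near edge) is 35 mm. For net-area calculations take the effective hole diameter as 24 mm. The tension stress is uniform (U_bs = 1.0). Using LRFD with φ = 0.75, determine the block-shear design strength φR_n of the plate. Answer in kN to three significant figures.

352 kN

Shear plane L_v = 50 + 4·70 = 330 mm; A_gv = 330 × 8 = 2640 mm².
A_nv = (330 − 4.5·24) × 8 = 1776 mm².
A_nt = (35 − 0.5·24) × 8 = 184 mm².
0.6 F_u A_nv = 426.2 kN; 0.6 F_y A_gv = 396 kN → shear yielding governs the shear term.
R_n = 396 + 1.0 × 400 × 184 / 1000 = 469.6 kN.
Design strength φR_n = 0.75 × 469.6 = 352 kN.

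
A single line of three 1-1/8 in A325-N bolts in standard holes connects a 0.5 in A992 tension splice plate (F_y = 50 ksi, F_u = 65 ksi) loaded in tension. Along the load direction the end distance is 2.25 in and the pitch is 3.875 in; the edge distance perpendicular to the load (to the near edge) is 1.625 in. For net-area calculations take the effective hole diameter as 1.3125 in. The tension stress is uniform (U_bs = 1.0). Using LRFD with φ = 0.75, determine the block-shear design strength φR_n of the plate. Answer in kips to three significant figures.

122 kips

Shear plane L_v = 2.25 + 2·3.875 = 10 in; A_gv = 10 × 0.5 = 5 in².
A_nv = (10 − 2.5·1.3125) × 0.5 = 3.359 in².
A_nt = (1.625 − 0.5·1.3125) × 0.5 = 0.4844 in².
0.6 F_u A_nv = 131 kips; 0.6 F_y A_gv = 150 kips → shear rupture governs the shear term.
R_n = 131 + 1.0 × 65 × 0.4844 = 162.5 kips.
Design strength φR_n = 0.75 × 162.5 = 122 kips.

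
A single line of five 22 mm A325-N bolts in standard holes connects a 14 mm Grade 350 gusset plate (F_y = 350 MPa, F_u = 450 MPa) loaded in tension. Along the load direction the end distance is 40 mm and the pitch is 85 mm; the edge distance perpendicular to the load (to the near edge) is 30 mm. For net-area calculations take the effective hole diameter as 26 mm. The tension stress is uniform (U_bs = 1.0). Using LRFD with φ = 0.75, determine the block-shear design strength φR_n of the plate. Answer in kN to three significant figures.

Shear plane L_v = 40 + 4·85 = 380 mm; A_gv = 380 × 14 = 5320 mm².
A_nv = (380 − 4.5·26) × 14 = 3682 mm².
A_nt = (30 − 0.5·26) × 14 = 238 mm².
0.6 F_u A_nv = 994.1 kN; 0.6 F_y A_gv = 1117 kN → shear rupture governs the shear term.
R_n = 994.1 + 1.0 × 450 × 238 / 1000 = 1101 kN.
Design strength φR_n = 0.75 × 1101 = 826 kN.

826 kN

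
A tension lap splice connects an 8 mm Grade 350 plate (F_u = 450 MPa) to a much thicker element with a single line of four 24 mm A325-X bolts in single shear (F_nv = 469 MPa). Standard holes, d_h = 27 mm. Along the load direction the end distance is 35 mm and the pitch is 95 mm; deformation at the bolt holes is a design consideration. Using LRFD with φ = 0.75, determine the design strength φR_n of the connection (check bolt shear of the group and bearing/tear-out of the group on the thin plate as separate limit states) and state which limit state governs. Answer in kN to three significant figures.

536 kN (bearing governs)

Bolt shear: A_b = π·24²/4 = 452.4 mm²; R_n = 469 × 452.4 × 4 × 1 / 1000 = 848.7 kN → 0.75 × 848.7 = 637 kN.
Bearing (1.2 l_c t F_u ≤ 2.4 d t F_u): upper limit = 2.4·24·8·450 / 1000 = 207.4 kN.
  Edge l_c = 35 − 27/2 = 21.5 → r_n = 92.88 kN; interior l_c = 95 − 27 = 68 → r_n = 207.4 kN.
  R_n,bearing = 1·92.88 + 3·207.4 = 715 kN → 0.75 × 715 = 536 kN.
Bearing governs: 536 kN.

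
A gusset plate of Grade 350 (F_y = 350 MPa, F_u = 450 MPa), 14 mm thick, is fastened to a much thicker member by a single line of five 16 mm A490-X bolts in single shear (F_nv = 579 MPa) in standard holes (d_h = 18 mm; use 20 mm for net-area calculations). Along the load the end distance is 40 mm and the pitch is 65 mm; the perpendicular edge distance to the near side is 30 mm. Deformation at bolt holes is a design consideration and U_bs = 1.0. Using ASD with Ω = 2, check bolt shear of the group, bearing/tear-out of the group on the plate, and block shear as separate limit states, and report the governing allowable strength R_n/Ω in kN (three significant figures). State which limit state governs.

Bolt shear: A_b = π·16²/4 = 201.1 mm²; R_n = 579 × 201.1 × 5 × 1 / 1000 = 582.1 kN → 582.1 / 2 = 291 kN.
Bearing: edge l_c = 31, r_n = 234.4 kN; interior l_c = 47, r_n = 241.9 kN; R_n = 234.4 + 4·241.9 = 1202 kN → 601 kN.
Block shear: A_gv = 4200, A_nv = 2940, A_nt = 280 mm²; R_n = min(0.6F_uA_nv, 0.6F_yA_gv) + U_bs·F_u·A_nt = 919.8 kN → 460 kN.
Bolt shear governs: 291 kN.

291 kN (bolt shear governs)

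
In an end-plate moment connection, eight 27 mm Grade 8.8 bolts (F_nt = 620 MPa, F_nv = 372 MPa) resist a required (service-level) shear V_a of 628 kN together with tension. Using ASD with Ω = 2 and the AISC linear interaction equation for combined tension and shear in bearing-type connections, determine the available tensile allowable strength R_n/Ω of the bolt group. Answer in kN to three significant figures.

A_b = π·27²/4 = 572.6 mm²; f_rv = 628 × 1000 / (8 × 572.6) = 137.1 MPa.
F'_nt = 1.3 F_nt − (Ω F_nt / F_nv) f_rv = 1.3·620 − (2·620/372)·137.1 = 349 MPa, capped at F_nt → F'_nt = 349 MPa.
R_n = F'_nt · A_b · n = 349 × 572.6 × 8 / 1000 = 1599 kN.
Allowable strength R_n/Ω = 1599 / 2 = 799 kN.

799 kN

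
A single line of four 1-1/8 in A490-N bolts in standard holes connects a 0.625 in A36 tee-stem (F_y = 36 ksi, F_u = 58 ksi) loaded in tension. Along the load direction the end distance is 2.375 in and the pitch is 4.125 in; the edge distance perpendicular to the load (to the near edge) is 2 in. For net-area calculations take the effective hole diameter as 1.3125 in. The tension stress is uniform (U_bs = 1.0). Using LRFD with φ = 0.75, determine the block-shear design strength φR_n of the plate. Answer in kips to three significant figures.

Shear plane L_v = 2.375 + 3·4.125 = 14.75 in; A_gv = 14.75 × 0.625 = 9.219 in².
A_nv = (14.75 − 3.5·1.3125) × 0.625 = 6.348 in².
A_nt = (2 − 0.5·1.3125) × 0.625 = 0.8398 in².
0.6 F_u A_nv = 220.9 kips; 0.6 F_y A_gv = 199.1 kips → shear yielding governs the shear term.
R_n = 199.1 + 1.0 × 58 × 0.8398 = 247.8 kips.
Design strength φR_n = 0.75 × 247.8 = 186 kips.

186 kips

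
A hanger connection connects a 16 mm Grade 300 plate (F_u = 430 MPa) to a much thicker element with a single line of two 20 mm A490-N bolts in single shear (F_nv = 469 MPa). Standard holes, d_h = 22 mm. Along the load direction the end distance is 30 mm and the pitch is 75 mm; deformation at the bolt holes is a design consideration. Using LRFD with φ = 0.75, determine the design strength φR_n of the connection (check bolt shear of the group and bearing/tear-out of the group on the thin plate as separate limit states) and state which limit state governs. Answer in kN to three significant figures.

Bolt shear: A_b = π·20²/4 = 314.2 mm²; R_n = 469 × 314.2 × 2 × 1 / 1000 = 294.7 kN → 0.75 × 294.7 = 221 kN.
Bearing (1.2 l_c t F_u ≤ 2.4 d t F_u): upper limit = 2.4·20·16·430 / 1000 = 330.2 kN.
  Edge l_c = 30 − 22/2 = 19 → r_n = 156.9 kN; interior l_c = 75 − 22 = 53 → r_n = 330.2 kN.
  R_n,bearing = 1·156.9 + 1·330.2 = 487.1 kN → 0.75 × 487.1 = 365 kN.
Bolt shear governs: 221 kN.

221 kN (bolt shear governs)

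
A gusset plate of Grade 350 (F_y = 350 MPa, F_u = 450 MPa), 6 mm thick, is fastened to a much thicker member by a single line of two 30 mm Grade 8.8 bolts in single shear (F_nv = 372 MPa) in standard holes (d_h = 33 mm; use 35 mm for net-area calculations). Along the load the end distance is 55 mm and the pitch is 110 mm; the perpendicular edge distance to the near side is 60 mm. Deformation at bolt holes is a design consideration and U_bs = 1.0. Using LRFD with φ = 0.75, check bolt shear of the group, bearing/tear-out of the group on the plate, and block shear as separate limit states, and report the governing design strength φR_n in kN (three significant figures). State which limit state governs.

223 kN (block shear governs)

Bolt shear: A_b = π·30²/4 = 706.9 mm²; R_n = 372 × 706.9 × 2 × 1 / 1000 = 525.9 kN → 0.75 × 525.9 = 394 kN.
Bearing: edge l_c = 38.5, r_n = 124.7 kN; interior l_c = 77, r_n = 194.4 kN; R_n = 124.7 + 1·194.4 = 319.1 kN → 239 kN.
Block shear: A_gv = 990, A_nv = 675, A_nt = 255 mm²; R_n = min(0.6F_uA_nv, 0.6F_yA_gv) + U_bs·F_u·A_nt = 297 kN → 223 kN.
Block shear governs: 223 kN.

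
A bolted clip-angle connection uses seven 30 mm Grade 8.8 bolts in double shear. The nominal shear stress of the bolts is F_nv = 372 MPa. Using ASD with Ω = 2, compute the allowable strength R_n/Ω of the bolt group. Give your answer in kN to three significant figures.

1840 kN

A_b = π × 30² / 4 = 706.9 mm².
R_n = F_nv · A_b · n · n_s = 372 × 706.9 × 7 × 2 / 1000 = 3681 kN.
Allowable strength R_n/Ω = 3681 / 2 = 1840 kN.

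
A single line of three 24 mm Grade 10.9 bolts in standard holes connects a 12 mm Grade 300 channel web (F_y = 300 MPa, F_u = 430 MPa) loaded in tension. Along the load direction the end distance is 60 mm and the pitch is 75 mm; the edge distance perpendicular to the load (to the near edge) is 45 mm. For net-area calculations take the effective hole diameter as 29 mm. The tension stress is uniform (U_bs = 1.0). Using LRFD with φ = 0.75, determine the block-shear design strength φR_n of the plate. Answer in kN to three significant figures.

Shear plane L_v = 60 + 2·75 = 210 mm; A_gv = 210 × 12 = 2520 mm².
A_nv = (210 − 2.5·29) × 12 = 1650 mm².
A_nt = (45 − 0.5·29) × 12 = 366 mm².
0.6 F_u A_nv = 425.7 kN; 0.6 F_y A_gv = 453.6 kN → shear rupture governs the shear term.
R_n = 425.7 + 1.0 × 430 × 366 / 1000 = 583.1 kN.
Design strength φR_n = 0.75 × 583.1 = 437 kN.

437 kN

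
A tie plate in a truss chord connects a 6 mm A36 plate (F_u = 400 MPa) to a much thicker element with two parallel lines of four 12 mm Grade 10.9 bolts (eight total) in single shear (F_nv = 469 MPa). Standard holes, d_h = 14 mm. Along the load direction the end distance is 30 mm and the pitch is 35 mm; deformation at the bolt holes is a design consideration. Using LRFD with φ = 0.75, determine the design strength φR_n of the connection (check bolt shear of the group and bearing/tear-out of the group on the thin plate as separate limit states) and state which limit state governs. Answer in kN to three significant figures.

Bolt shear: A_b = π·12²/4 = 113.1 mm²; R_n = 469 × 113.1 × 8 × 1 / 1000 = 424.3 kN → 0.75 × 424.3 = 318 kN.
Bearing (1.2 l_c t F_u ≤ 2.4 d t F_u): upper limit = 2.4·12·6·400 / 1000 = 69.12 kN.
  Edge l_c = 30 − 14/2 = 23 → r_n = 66.24 kN; interior l_c = 35 − 14 = 21 → r_n = 60.48 kN.
  R_n,bearing = 2·66.24 + 6·60.48 = 495.4 kN → 0.75 × 495.4 = 372 kN.
Bolt shear governs: 318 kN.

318 kN (bolt shear governs)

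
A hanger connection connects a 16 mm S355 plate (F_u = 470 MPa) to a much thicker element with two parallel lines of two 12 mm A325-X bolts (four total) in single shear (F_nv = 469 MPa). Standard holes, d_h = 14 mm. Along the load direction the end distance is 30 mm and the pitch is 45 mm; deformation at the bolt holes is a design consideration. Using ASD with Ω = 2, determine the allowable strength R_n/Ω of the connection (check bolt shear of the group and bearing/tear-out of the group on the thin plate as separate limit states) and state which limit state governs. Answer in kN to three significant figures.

106 kN (bolt shear governs)

Bolt shear: A_b = π·12²/4 = 113.1 mm²; R_n = 469 × 113.1 × 4 × 1 / 1000 = 212.2 kN → 212.2 / 2 = 106 kN.
Bearing (1.2 l_c t F_u ≤ 2.4 d t F_u): upper limit = 2.4·12·16·470 / 1000 = 216.6 kN.
  Edge l_c = 30 − 14/2 = 23 → r_n = 207.6 kN; interior l_c = 45 − 14 = 31 → r_n = 216.6 kN.
  R_n,bearing = 2·207.6 + 2·216.6 = 848.3 kN → 848.3 / 2 = 424 kN.
Bolt shear governs: 106 kN.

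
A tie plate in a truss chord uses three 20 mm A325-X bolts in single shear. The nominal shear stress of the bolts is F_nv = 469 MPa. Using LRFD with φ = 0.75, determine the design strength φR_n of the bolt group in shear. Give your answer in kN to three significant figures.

332 kN

A_b = π × 20² / 4 = 314.2 mm².
R_n = F_nv · A_b · n · n_s = 469 × 314.2 × 3 × 1 / 1000 = 442 kN.
Design strength φR_n = 0.75 × 442 = 332 kN.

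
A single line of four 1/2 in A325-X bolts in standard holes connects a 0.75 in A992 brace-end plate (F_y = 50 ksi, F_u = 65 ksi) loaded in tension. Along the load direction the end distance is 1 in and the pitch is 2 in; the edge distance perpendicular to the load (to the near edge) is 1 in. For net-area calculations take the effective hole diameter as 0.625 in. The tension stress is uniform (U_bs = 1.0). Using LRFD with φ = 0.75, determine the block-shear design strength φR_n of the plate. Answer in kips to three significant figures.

131 kips

Shear plane L_v = 1 + 3·2 = 7 in; A_gv = 7 × 0.75 = 5.25 in².
A_nv = (7 − 3.5·0.625) × 0.75 = 3.609 in².
A_nt = (1 − 0.5·0.625) × 0.75 = 0.5156 in².
0.6 F_u A_nv = 140.8 kips; 0.6 F_y A_gv = 157.5 kips → shear rupture governs the shear term.
R_n = 140.8 + 1.0 × 65 × 0.5156 = 174.3 kips.
Design strength φR_n = 0.75 × 174.3 = 131 kips.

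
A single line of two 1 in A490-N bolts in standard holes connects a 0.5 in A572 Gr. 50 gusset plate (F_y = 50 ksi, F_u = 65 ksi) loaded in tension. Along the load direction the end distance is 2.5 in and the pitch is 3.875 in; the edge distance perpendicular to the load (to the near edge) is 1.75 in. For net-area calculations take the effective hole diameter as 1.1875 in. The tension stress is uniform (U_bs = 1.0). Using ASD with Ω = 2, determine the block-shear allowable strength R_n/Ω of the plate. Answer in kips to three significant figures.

63.6 kips

Shear plane L_v = 2.5 + 1·3.875 = 6.375 in; A_gv = 6.375 × 0.5 = 3.188 in².
A_nv = (6.375 − 1.5·1.1875) × 0.5 = 2.297 in².
A_nt = (1.75 − 0.5·1.1875) × 0.5 = 0.5781 in².
0.6 F_u A_nv = 89.58 kips; 0.6 F_y A_gv = 95.62 kips → shear rupture governs the shear term.
R_n = 89.58 + 1.0 × 65 × 0.5781 = 127.2 kips.
Allowable strength R_n/Ω = 127.2 / 2 = 63.6 kips.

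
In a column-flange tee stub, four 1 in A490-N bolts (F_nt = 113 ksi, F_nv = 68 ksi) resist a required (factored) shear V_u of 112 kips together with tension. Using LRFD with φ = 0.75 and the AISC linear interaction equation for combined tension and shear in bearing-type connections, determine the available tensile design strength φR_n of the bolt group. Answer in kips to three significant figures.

A_b = π·1²/4 = 0.7854 in²; f_rv = 112 / (4 × 0.7854) = 35.65 ksi.
F'_nt = 1.3 F_nt − (F_nt / φF_nv) f_rv = 1.3·113 − (113/(0.75·68))·35.65 = 67.91 ksi, capped at F_nt → F'_nt = 67.91 ksi.
R_n = F'_nt · A_b · n = 67.91 × 0.7854 × 4 = 213.3 kips.
Design strength φR_n = 0.75 × 213.3 = 160 kips.

160 kips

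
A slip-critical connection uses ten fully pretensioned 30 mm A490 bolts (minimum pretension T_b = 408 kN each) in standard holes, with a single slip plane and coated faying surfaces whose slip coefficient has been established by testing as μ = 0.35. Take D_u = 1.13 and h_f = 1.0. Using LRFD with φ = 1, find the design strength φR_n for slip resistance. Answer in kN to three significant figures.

1610 kN

R_n = μ · D_u · h_f · T_b · n_s · n_b = 0.35 × 1.13 × 1.0 × 408 × 1 × 10 = 1614 kN.
Design strength φR_n = 1 × 1614 = 1610 kN.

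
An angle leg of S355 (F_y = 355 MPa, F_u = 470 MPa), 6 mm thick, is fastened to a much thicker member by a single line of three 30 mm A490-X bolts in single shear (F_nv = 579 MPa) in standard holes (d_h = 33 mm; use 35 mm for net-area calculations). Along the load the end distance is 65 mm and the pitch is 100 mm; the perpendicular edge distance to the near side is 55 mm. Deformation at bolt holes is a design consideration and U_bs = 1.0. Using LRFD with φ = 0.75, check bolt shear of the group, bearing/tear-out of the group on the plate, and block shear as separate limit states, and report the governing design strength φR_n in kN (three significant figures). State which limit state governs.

Bolt shear: A_b = π·30²/4 = 706.9 mm²; R_n = 579 × 706.9 × 3 × 1 / 1000 = 1228 kN → 0.75 × 1228 = 921 kN.
Bearing: edge l_c = 48.5, r_n = 164.1 kN; interior l_c = 67, r_n = 203 kN; R_n = 164.1 + 2·203 = 570.2 kN → 428 kN.
Block shear: A_gv = 1590, A_nv = 1065, A_nt = 225 mm²; R_n = min(0.6F_uA_nv, 0.6F_yA_gv) + U_bs·F_u·A_nt = 406.1 kN → 305 kN.
Block shear governs: 305 kN.

305 kN (block shear governs)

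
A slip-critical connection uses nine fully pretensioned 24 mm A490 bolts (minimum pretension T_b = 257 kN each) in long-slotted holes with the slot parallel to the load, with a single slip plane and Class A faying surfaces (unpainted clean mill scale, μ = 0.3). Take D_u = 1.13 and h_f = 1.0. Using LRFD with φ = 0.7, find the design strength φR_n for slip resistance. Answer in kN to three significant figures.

R_n = μ · D_u · h_f · T_b · n_s · n_b = 0.3 × 1.13 × 1.0 × 257 × 1 × 9 = 784.1 kN.
Design strength φR_n = 0.7 × 784.1 = 549 kN.

549 kN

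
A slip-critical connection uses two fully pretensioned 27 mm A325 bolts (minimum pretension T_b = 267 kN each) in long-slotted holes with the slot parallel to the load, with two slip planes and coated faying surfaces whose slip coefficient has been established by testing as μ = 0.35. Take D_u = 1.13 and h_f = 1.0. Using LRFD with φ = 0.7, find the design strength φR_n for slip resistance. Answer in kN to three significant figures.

R_n = μ · D_u · h_f · T_b · n_s · n_b = 0.35 × 1.13 × 1.0 × 267 × 2 × 2 = 422.4 kN.
Design strength φR_n = 0.7 × 422.4 = 296 kN.

296 kN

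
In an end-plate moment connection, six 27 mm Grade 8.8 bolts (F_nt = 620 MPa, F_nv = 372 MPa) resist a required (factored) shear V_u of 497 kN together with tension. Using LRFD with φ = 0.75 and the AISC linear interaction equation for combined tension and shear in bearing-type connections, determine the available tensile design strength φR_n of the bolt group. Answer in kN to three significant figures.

1250 kN

A_b = π·27²/4 = 572.6 mm²; f_rv = 497 × 1000 / (6 × 572.6) = 144.7 MPa.
F'_nt = 1.3 F_nt − (F_nt / φF_nv) f_rv = 1.3·620 − (620/(0.75·372))·144.7 = 484.5 MPa, capped at F_nt → F'_nt = 484.5 MPa.
R_n = F'_nt · A_b · n = 484.5 × 572.6 × 6 / 1000 = 1664 kN.
Design strength φR_n = 0.75 × 1664 = 1250 kN.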